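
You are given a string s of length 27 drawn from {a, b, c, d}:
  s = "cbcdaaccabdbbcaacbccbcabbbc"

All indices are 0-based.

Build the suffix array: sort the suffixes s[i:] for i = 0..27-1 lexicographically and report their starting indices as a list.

rank | idx | suffix
   0 |  14 | aacbccbcabbbc
   1 |   4 | aaccabdbbcaacbccbcabbbc
   2 |  22 | abbbc
   3 |   8 | abdbbcaacbccbcabbbc
   4 |  15 | acbccbcabbbc
   5 |   5 | accabdbbcaacbccbcabbbc
   6 |  23 | bbbc
   7 |  24 | bbc
   8 |  11 | bbcaacbccbcabbbc
   9 |  25 | bc
  10 |  12 | bcaacbccbcabbbc
  11 |  20 | bcabbbc
  12 |  17 | bccbcabbbc
  13 |   1 | bcdaaccabdbbcaacbccbcabbbc
  14 |   9 | bdbbcaacbccbcabbbc
  15 |  26 | c
  16 |  13 | caacbccbcabbbc
  17 |  21 | cabbbc
  18 |   7 | cabdbbcaacbccbcabbbc
  19 |  19 | cbcabbbc
  20 |  16 | cbccbcabbbc
  21 |   0 | cbcdaaccabdbbcaacbccbcabbbc
  22 |   6 | ccabdbbcaacbccbcabbbc
  23 |  18 | ccbcabbbc
  24 |   2 | cdaaccabdbbcaacbccbcabbbc
  25 |   3 | daaccabdbbcaacbccbcabbbc
  26 |  10 | dbbcaacbccbcabbbc

[14, 4, 22, 8, 15, 5, 23, 24, 11, 25, 12, 20, 17, 1, 9, 26, 13, 21, 7, 19, 16, 0, 6, 18, 2, 3, 10]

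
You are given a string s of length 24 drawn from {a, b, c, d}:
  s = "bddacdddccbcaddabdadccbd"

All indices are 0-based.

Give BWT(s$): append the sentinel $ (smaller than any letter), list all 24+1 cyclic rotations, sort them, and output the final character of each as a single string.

ddddccca$bccddabddbdaabdc

rank  rotation                   last
    0  $bddacdddccbcaddabdadccbd  d
    1  abdadccbd$bddacdddccbcadd  d
    2  acdddccbcaddabdadccbd$bdd  d
    3  adccbd$bddacdddccbcaddabd  d
    4  addabdadccbd$bddacdddccbc  c
    5  bcaddabdadccbd$bddacdddcc  c
    6  bd$bddacdddccbcaddabdadcc  c
    7  bdadccbd$bddacdddccbcadda  a
    8  bddacdddccbcaddabdadccbd$  $
    9  caddabdadccbd$bddacdddccb  b
   10  cbcaddabdadccbd$bddacdddc  c
   11  cbd$bddacdddccbcaddabdadc  c
   12  ccbcaddabdadccbd$bddacddd  d
   13  ccbd$bddacdddccbcaddabdad  d
   14  cdddccbcaddabdadccbd$bdda  a
   15  d$bddacdddccbcaddabdadccb  b
   16  dabdadccbd$bddacdddccbcad  d
   17  dacdddccbcaddabdadccbd$bd  d
   18  dadccbd$bddacdddccbcaddab  b
   19  dccbcaddabdadccbd$bddacdd  d
   20  dccbd$bddacdddccbcaddabda  a
   21  ddabdadccbd$bddacdddccbca  a
   22  ddacdddccbcaddabdadccbd$b  b
   23  ddccbcaddabdadccbd$bddacd  d
   24  dddccbcaddabdadccbd$bddac  c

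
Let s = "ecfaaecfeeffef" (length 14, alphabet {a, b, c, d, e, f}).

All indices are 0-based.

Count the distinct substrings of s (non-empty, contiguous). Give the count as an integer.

90

sorted suffixes:
  #0 SA[0]=3  'aaecfeeffef'
  #1 SA[1]=4  'aecfeeffef'
  #2 SA[2]=1  'cfaaecfeeffef'
  #3 SA[3]=6  'cfeeffef'
  #4 SA[4]=0  'ecfaaecfeeffef'
  #5 SA[5]=5  'ecfeeffef'
  #6 SA[6]=8  'eeffef'
  #7 SA[7]=12  'ef'
  #8 SA[8]=9  'effef'
  #9 SA[9]=13  'f'
  #10 SA[10]=2  'faaecfeeffef'
  #11 SA[11]=7  'feeffef'
  #12 SA[12]=11  'fef'
  #13 SA[13]=10  'ffef'

SA = [3, 4, 1, 6, 0, 5, 8, 12, 9, 13, 2, 7, 11, 10]
[i] adj suffixes → lcp
  [1] 3/4 → 1 ('a')
  [2] 4/1 → 0 ('')
  [3] 1/6 → 2 ('cf')
  [4] 6/0 → 0 ('')
  [5] 0/5 → 3 ('ecf')
  [6] 5/8 → 1 ('e')
  [7] 8/12 → 1 ('e')
  [8] 12/9 → 2 ('ef')
  [9] 9/13 → 0 ('')
  [10] 13/2 → 1 ('f')
  [11] 2/7 → 1 ('f')
  [12] 7/11 → 2 ('fe')
  [13] 11/10 → 1 ('f')

n(n+1)/2 = 14·15/2 = 105
Σ LCP = 0 + 1 + 0 + 2 + 0 + 3 + 1 + 1 + 2 + 0 + 1 + 1 + 2 + 1 = 15
distinct = 105 − 15 = 90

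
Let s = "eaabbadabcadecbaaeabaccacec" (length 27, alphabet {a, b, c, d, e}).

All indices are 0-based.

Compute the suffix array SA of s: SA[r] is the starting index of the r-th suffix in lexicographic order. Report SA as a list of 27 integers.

[1, 15, 18, 2, 7, 20, 23, 5, 10, 16, 14, 19, 4, 3, 8, 26, 22, 9, 13, 21, 24, 6, 11, 0, 17, 25, 12]

rank | idx | suffix
   0 |   1 | aabbadabcadecbaaeabaccacec
   1 |  15 | aaeabaccacec
   2 |  18 | abaccacec
   3 |   2 | abbadabcadecbaaeabaccacec
   4 |   7 | abcadecbaaeabaccacec
   5 |  20 | accacec
   6 |  23 | acec
   7 |   5 | adabcadecbaaeabaccacec
   8 |  10 | adecbaaeabaccacec
   9 |  16 | aeabaccacec
  10 |  14 | baaeabaccacec
  11 |  19 | baccacec
  12 |   4 | badabcadecbaaeabaccacec
  13 |   3 | bbadabcadecbaaeabaccacec
  14 |   8 | bcadecbaaeabaccacec
  15 |  26 | c
  16 |  22 | cacec
  17 |   9 | cadecbaaeabaccacec
  18 |  13 | cbaaeabaccacec
  19 |  21 | ccacec
  20 |  24 | cec
  21 |   6 | dabcadecbaaeabaccacec
  22 |  11 | decbaaeabaccacec
  23 |   0 | eaabbadabcadecbaaeabaccacec
  24 |  17 | eabaccacec
  25 |  25 | ec
  26 |  12 | ecbaaeabaccacec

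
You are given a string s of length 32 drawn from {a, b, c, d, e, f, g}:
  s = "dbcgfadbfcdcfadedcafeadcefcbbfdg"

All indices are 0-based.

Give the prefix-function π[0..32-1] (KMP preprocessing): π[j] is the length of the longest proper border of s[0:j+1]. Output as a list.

[0, 0, 0, 0, 0, 0, 1, 2, 0, 0, 1, 0, 0, 0, 1, 0, 1, 0, 0, 0, 0, 0, 1, 0, 0, 0, 0, 0, 0, 0, 1, 0]

π[0] = 0
j=1 s[j]='b': π[1]=0 (border '')
j=2 s[j]='c': π[2]=0 (border '')
j=3 s[j]='g': π[3]=0 (border '')
j=4 s[j]='f': π[4]=0 (border '')
j=5 s[j]='a': π[5]=0 (border '')
j=6 s[j]='d': π[6]=1 (border 'd')
j=7 s[j]='b': π[7]=2 (border 'db')
j=8 s[j]='f': k: 2→0; π[8]=0 (border '')
j=9 s[j]='c': π[9]=0 (border '')
j=10 s[j]='d': π[10]=1 (border 'd')
j=11 s[j]='c': k: 1→0; π[11]=0 (border '')
j=12 s[j]='f': π[12]=0 (border '')
j=13 s[j]='a': π[13]=0 (border '')
j=14 s[j]='d': π[14]=1 (border 'd')
j=15 s[j]='e': k: 1→0; π[15]=0 (border '')
j=16 s[j]='d': π[16]=1 (border 'd')
j=17 s[j]='c': k: 1→0; π[17]=0 (border '')
j=18 s[j]='a': π[18]=0 (border '')
j=19 s[j]='f': π[19]=0 (border '')
j=20 s[j]='e': π[20]=0 (border '')
j=21 s[j]='a': π[21]=0 (border '')
j=22 s[j]='d': π[22]=1 (border 'd')
j=23 s[j]='c': k: 1→0; π[23]=0 (border '')
j=24 s[j]='e': π[24]=0 (border '')
j=25 s[j]='f': π[25]=0 (border '')
j=26 s[j]='c': π[26]=0 (border '')
j=27 s[j]='b': π[27]=0 (border '')
j=28 s[j]='b': π[28]=0 (border '')
j=29 s[j]='f': π[29]=0 (border '')
j=30 s[j]='d': π[30]=1 (border 'd')
j=31 s[j]='g': k: 1→0; π[31]=0 (border '')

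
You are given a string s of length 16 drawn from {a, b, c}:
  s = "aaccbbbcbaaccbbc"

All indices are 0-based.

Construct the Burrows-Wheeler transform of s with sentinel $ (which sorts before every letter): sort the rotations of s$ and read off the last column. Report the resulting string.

c$baacccbbbbbccaa

rank  rotation           last
    0  $aaccbbbcbaaccbbc  c
    1  aaccbbbcbaaccbbc$  $
    2  aaccbbc$aaccbbbcb  b
    3  accbbbcbaaccbbc$a  a
    4  accbbc$aaccbbbcba  a
    5  baaccbbc$aaccbbbc  c
    6  bbbcbaaccbbc$aacc  c
    7  bbc$aaccbbbcbaacc  c
    8  bbcbaaccbbc$aaccb  b
    9  bc$aaccbbbcbaaccb  b
   10  bcbaaccbbc$aaccbb  b
   11  c$aaccbbbcbaaccbb  b
   12  cbaaccbbc$aaccbbb  b
   13  cbbbcbaaccbbc$aac  c
   14  cbbc$aaccbbbcbaac  c
   15  ccbbbcbaaccbbc$aa  a
   16  ccbbc$aaccbbbcbaa  a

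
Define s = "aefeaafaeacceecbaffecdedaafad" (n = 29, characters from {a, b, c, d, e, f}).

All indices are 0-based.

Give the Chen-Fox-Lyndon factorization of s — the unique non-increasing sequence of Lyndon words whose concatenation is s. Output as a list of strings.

emit factor 1: 'aefe' (i=0, period=4)
emit factor 2: 'aafaeacceecbaffecded' (i=4, period=20)
emit factor 3: 'aafad' (i=24, period=5)

["aefe", "aafaeacceecbaffecded", "aafad"]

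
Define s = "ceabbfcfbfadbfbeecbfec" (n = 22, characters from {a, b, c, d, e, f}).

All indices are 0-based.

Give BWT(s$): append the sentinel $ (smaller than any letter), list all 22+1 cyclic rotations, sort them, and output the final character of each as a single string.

cefaffdbcee$facfebbbcbb

rank  rotation                 last
    0  $ceabbfcfbfadbfbeecbfec  c
    1  abbfcfbfadbfbeecbfec$ce  e
    2  adbfbeecbfec$ceabbfcfbf  f
    3  bbfcfbfadbfbeecbfec$cea  a
    4  beecbfec$ceabbfcfbfadbf  f
    5  bfadbfbeecbfec$ceabbfcf  f
    6  bfbeecbfec$ceabbfcfbfad  d
    7  bfcfbfadbfbeecbfec$ceab  b
    8  bfec$ceabbfcfbfadbfbeec  c
    9  c$ceabbfcfbfadbfbeecbfe  e
   10  cbfec$ceabbfcfbfadbfbee  e
   11  ceabbfcfbfadbfbeecbfec$  $
   12  cfbfadbfbeecbfec$ceabbf  f
   13  dbfbeecbfec$ceabbfcfbfa  a
   14  eabbfcfbfadbfbeecbfec$c  c
   15  ec$ceabbfcfbfadbfbeecbf  f
   16  ecbfec$ceabbfcfbfadbfbe  e
   17  eecbfec$ceabbfcfbfadbfb  b
   18  fadbfbeecbfec$ceabbfcfb  b
   19  fbeecbfec$ceabbfcfbfadb  b
   20  fbfadbfbeecbfec$ceabbfc  c
   21  fcfbfadbfbeecbfec$ceabb  b
   22  fec$ceabbfcfbfadbfbeecb  b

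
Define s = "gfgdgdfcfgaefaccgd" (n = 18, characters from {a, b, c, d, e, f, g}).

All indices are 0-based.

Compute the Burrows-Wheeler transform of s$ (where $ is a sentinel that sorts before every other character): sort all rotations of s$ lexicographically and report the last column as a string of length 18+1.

rank  rotation             last
    0  $gfgdgdfcfgaefaccgd  d
    1  accgd$gfgdgdfcfgaef  f
    2  aefaccgd$gfgdgdfcfg  g
    3  ccgd$gfgdgdfcfgaefa  a
    4  cfgaefaccgd$gfgdgdf  f
    5  cgd$gfgdgdfcfgaefac  c
    6  d$gfgdgdfcfgaefaccg  g
    7  dfcfgaefaccgd$gfgdg  g
    8  dgdfcfgaefaccgd$gfg  g
    9  efaccgd$gfgdgdfcfga  a
   10  faccgd$gfgdgdfcfgae  e
   11  fcfgaefaccgd$gfgdgd  d
   12  fgaefaccgd$gfgdgdfc  c
   13  fgdgdfcfgaefaccgd$g  g
   14  gaefaccgd$gfgdgdfcf  f
   15  gd$gfgdgdfcfgaefacc  c
   16  gdfcfgaefaccgd$gfgd  d
   17  gdgdfcfgaefaccgd$gf  f
   18  gfgdgdfcfgaefaccgd$  $

dfgafcgggaedcgfcdf$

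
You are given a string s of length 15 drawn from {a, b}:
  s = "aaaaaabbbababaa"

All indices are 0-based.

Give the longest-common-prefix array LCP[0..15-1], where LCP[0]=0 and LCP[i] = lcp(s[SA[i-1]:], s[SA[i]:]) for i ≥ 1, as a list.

[0, 1, 2, 5, 4, 3, 2, 1, 3, 2, 0, 2, 4, 1, 2]

sorted suffixes:
  #0 SA[0]=14  'a'
  #1 SA[1]=13  'aa'
  #2 SA[2]=0  'aaaaaabbbababaa'
  #3 SA[3]=1  'aaaaabbbababaa'
  #4 SA[4]=2  'aaaabbbababaa'
  #5 SA[5]=3  'aaabbbababaa'
  #6 SA[6]=4  'aabbbababaa'
  #7 SA[7]=11  'abaa'
  #8 SA[8]=9  'ababaa'
  #9 SA[9]=5  'abbbababaa'
  #10 SA[10]=12  'baa'
  #11 SA[11]=10  'babaa'
  #12 SA[12]=8  'bababaa'
  #13 SA[13]=7  'bbababaa'
  #14 SA[14]=6  'bbbababaa'

SA = [14, 13, 0, 1, 2, 3, 4, 11, 9, 5, 12, 10, 8, 7, 6]
[i] adj suffixes → lcp
  [1] 14/13 → 1 ('a')
  [2] 13/0 → 2 ('aa')
  [3] 0/1 → 5 ('aaaaa')
  [4] 1/2 → 4 ('aaaa')
  [5] 2/3 → 3 ('aaa')
  [6] 3/4 → 2 ('aa')
  [7] 4/11 → 1 ('a')
  [8] 11/9 → 3 ('aba')
  [9] 9/5 → 2 ('ab')
  [10] 5/12 → 0 ('')
  [11] 12/10 → 2 ('ba')
  [12] 10/8 → 4 ('baba')
  [13] 8/7 → 1 ('b')
  [14] 7/6 → 2 ('bb')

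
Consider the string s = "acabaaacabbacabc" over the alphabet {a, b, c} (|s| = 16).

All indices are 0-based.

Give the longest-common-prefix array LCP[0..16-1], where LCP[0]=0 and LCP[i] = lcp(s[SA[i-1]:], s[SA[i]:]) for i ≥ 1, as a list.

[0, 2, 1, 2, 2, 1, 4, 4, 0, 2, 1, 1, 0, 1, 3, 3]

rank→(start, suffix):
  0 → (4, 'aaacabbacabc')
  1 → (5, 'aacabbacabc')
  2 → (2, 'abaaacabbacabc')
  3 → (8, 'abbacabc')
  4 → (13, 'abc')
  5 → (0, 'acabaaacabbacabc')
  6 → (6, 'acabbacabc')
  7 → (11, 'acabc')
  8 → (3, 'baaacabbacabc')
  9 → (10, 'bacabc')
  10 → (9, 'bbacabc')
  11 → (14, 'bc')
  12 → (15, 'c')
  13 → (1, 'cabaaacabbacabc')
  14 → (7, 'cabbacabc')
  15 → (12, 'cabc')

SA = [4, 5, 2, 8, 13, 0, 6, 11, 3, 10, 9, 14, 15, 1, 7, 12]
[i] adj suffixes → lcp
  [1] 4/5 → 2 ('aa')
  [2] 5/2 → 1 ('a')
  [3] 2/8 → 2 ('ab')
  [4] 8/13 → 2 ('ab')
  [5] 13/0 → 1 ('a')
  [6] 0/6 → 4 ('acab')
  [7] 6/11 → 4 ('acab')
  [8] 11/3 → 0 ('')
  [9] 3/10 → 2 ('ba')
  [10] 10/9 → 1 ('b')
  [11] 9/14 → 1 ('b')
  [12] 14/15 → 0 ('')
  [13] 15/1 → 1 ('c')
  [14] 1/7 → 3 ('cab')
  [15] 7/12 → 3 ('cab')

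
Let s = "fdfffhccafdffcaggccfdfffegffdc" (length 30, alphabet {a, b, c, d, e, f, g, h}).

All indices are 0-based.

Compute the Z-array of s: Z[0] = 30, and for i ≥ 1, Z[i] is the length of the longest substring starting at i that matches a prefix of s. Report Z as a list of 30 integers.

[30, 0, 1, 1, 1, 0, 0, 0, 0, 4, 0, 1, 1, 0, 0, 0, 0, 0, 0, 5, 0, 1, 1, 1, 0, 0, 1, 2, 0, 0]

Z[0]=30
i=1: outside box; Z[1]=0
i=2: outside box; Z[2]=1 scan→box=[2,3)
i=3: outside box; Z[3]=1 scan→box=[3,4)
i=4: outside box; Z[4]=1 scan→box=[4,5)
i=5: outside box; Z[5]=0
i=6: outside box; Z[6]=0
i=7: outside box; Z[7]=0
i=8: outside box; Z[8]=0
i=9: outside box; Z[9]=4 scan→box=[9,13)
i=10: min(r-i=3, Z[1]=0)=0; Z[10]=0
i=11: min(r-i=2, Z[2]=1)=1; Z[11]=1
i=12: min(r-i=1, Z[3]=1)=1; Z[12]=1
i=13: outside box; Z[13]=0
i=14: outside box; Z[14]=0
i=15: outside box; Z[15]=0
i=16: outside box; Z[16]=0
i=17: outside box; Z[17]=0
i=18: outside box; Z[18]=0
i=19: outside box; Z[19]=5 scan→box=[19,24)
i=20: min(r-i=4, Z[1]=0)=0; Z[20]=0
i=21: min(r-i=3, Z[2]=1)=1; Z[21]=1
i=22: min(r-i=2, Z[3]=1)=1; Z[22]=1
i=23: min(r-i=1, Z[4]=1)=1; Z[23]=1
i=24: outside box; Z[24]=0
i=25: outside box; Z[25]=0
i=26: outside box; Z[26]=1 scan→box=[26,27)
i=27: outside box; Z[27]=2 scan→box=[27,29)
i=28: min(r-i=1, Z[1]=0)=0; Z[28]=0
i=29: outside box; Z[29]=0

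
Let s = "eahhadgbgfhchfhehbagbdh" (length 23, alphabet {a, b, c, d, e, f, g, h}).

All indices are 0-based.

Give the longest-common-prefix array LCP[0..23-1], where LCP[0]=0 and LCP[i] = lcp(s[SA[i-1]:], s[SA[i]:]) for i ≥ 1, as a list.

rank | idx | suffix
   0 |   4 | adgbgfhchfhehbagbdh
   1 |  18 | agbdh
   2 |   1 | ahhadgbgfhchfhehbagbdh
   3 |  17 | bagbdh
   4 |  20 | bdh
   5 |   7 | bgfhchfhehbagbdh
   6 |  11 | chfhehbagbdh
   7 |   5 | dgbgfhchfhehbagbdh
   8 |  21 | dh
   9 |   0 | eahhadgbgfhchfhehbagbdh
  10 |  15 | ehbagbdh
  11 |   9 | fhchfhehbagbdh
  12 |  13 | fhehbagbdh
  13 |  19 | gbdh
  14 |   6 | gbgfhchfhehbagbdh
  15 |   8 | gfhchfhehbagbdh
  16 |  22 | h
  17 |   3 | hadgbgfhchfhehbagbdh
  18 |  16 | hbagbdh
  19 |  10 | hchfhehbagbdh
  20 |  14 | hehbagbdh
  21 |  12 | hfhehbagbdh
  22 |   2 | hhadgbgfhchfhehbagbdh

SA = [4, 18, 1, 17, 20, 7, 11, 5, 21, 0, 15, 9, 13, 19, 6, 8, 22, 3, 16, 10, 14, 12, 2]
rank  pair      lcp
   1  s[4:],s[18:]  1  'a'
   2  s[18:],s[1:]  1  'a'
   3  s[1:],s[17:]  0  ''
   4  s[17:],s[20:]  1  'b'
   5  s[20:],s[7:]  1  'b'
   6  s[7:],s[11:]  0  ''
   7  s[11:],s[5:]  0  ''
   8  s[5:],s[21:]  1  'd'
   9  s[21:],s[0:]  0  ''
  10  s[0:],s[15:]  1  'e'
  11  s[15:],s[9:]  0  ''
  12  s[9:],s[13:]  2  'fh'
  13  s[13:],s[19:]  0  ''
  14  s[19:],s[6:]  2  'gb'
  15  s[6:],s[8:]  1  'g'
  16  s[8:],s[22:]  0  ''
  17  s[22:],s[3:]  1  'h'
  18  s[3:],s[16:]  1  'h'
  19  s[16:],s[10:]  1  'h'
  20  s[10:],s[14:]  1  'h'
  21  s[14:],s[12:]  1  'h'
  22  s[12:],s[2:]  1  'h'

[0, 1, 1, 0, 1, 1, 0, 0, 1, 0, 1, 0, 2, 0, 2, 1, 0, 1, 1, 1, 1, 1, 1]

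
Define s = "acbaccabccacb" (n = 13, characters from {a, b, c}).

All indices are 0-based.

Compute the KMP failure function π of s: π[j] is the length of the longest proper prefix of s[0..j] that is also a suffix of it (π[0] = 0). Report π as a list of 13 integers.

π[0] = 0
j=1 s[j]='c': π[1]=0 (border '')
j=2 s[j]='b': π[2]=0 (border '')
j=3 s[j]='a': π[3]=1 (border 'a')
j=4 s[j]='c': π[4]=2 (border 'ac')
j=5 s[j]='c': k: 2→0; π[5]=0 (border '')
j=6 s[j]='a': π[6]=1 (border 'a')
j=7 s[j]='b': k: 1→0; π[7]=0 (border '')
j=8 s[j]='c': π[8]=0 (border '')
j=9 s[j]='c': π[9]=0 (border '')
j=10 s[j]='a': π[10]=1 (border 'a')
j=11 s[j]='c': π[11]=2 (border 'ac')
j=12 s[j]='b': π[12]=3 (border 'acb')

[0, 0, 0, 1, 2, 0, 1, 0, 0, 0, 1, 2, 3]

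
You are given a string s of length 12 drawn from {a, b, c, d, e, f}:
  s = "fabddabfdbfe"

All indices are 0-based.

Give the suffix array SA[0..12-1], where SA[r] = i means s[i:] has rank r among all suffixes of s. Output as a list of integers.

[1, 5, 2, 6, 9, 4, 8, 3, 11, 0, 7, 10]

rank→(start, suffix):
  0 → (1, 'abddabfdbfe')
  1 → (5, 'abfdbfe')
  2 → (2, 'bddabfdbfe')
  3 → (6, 'bfdbfe')
  4 → (9, 'bfe')
  5 → (4, 'dabfdbfe')
  6 → (8, 'dbfe')
  7 → (3, 'ddabfdbfe')
  8 → (11, 'e')
  9 → (0, 'fabddabfdbfe')
  10 → (7, 'fdbfe')
  11 → (10, 'fe')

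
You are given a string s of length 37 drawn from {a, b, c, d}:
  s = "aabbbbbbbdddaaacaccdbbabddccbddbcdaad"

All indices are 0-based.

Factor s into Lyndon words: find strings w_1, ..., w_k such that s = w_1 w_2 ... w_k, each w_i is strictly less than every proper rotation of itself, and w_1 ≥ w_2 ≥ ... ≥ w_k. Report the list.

["aabbbbbbbddd", "aaacaccdbbabddccbddbcdaad"]

emit factor 1: 'aabbbbbbbddd' (i=0, period=12)
emit factor 2: 'aaacaccdbbabddccbddbcdaad' (i=12, period=25)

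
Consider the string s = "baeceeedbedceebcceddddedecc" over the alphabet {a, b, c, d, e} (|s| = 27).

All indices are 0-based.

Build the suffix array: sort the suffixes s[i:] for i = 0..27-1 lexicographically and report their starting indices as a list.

sorted suffixes:
  #0 SA[0]=1  'aeceeedbedceebcceddddedecc'
  #1 SA[1]=0  'baeceeedbedceebcceddddedecc'
  #2 SA[2]=14  'bcceddddedecc'
  #3 SA[3]=8  'bedceebcceddddedecc'
  #4 SA[4]=26  'c'
  #5 SA[5]=25  'cc'
  #6 SA[6]=15  'cceddddedecc'
  #7 SA[7]=16  'ceddddedecc'
  #8 SA[8]=11  'ceebcceddddedecc'
  #9 SA[9]=3  'ceeedbedceebcceddddedecc'
  #10 SA[10]=7  'dbedceebcceddddedecc'
  #11 SA[11]=10  'dceebcceddddedecc'
  #12 SA[12]=18  'ddddedecc'
  #13 SA[13]=19  'dddedecc'
  #14 SA[14]=20  'ddedecc'
  #15 SA[15]=23  'decc'
  #16 SA[16]=21  'dedecc'
  #17 SA[17]=13  'ebcceddddedecc'
  #18 SA[18]=24  'ecc'
  #19 SA[19]=2  'eceeedbedceebcceddddedecc'
  #20 SA[20]=6  'edbedceebcceddddedecc'
  #21 SA[21]=9  'edceebcceddddedecc'
  #22 SA[22]=17  'eddddedecc'
  #23 SA[23]=22  'edecc'
  #24 SA[24]=12  'eebcceddddedecc'
  #25 SA[25]=5  'eedbedceebcceddddedecc'
  #26 SA[26]=4  'eeedbedceebcceddddedecc'

[1, 0, 14, 8, 26, 25, 15, 16, 11, 3, 7, 10, 18, 19, 20, 23, 21, 13, 24, 2, 6, 9, 17, 22, 12, 5, 4]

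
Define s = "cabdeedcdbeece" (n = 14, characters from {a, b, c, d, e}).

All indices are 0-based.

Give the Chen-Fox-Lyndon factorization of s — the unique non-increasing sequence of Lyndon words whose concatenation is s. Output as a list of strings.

["c", "abdeedcdbeece"]

emit factor 1: 'c' (i=0, period=1)
emit factor 2: 'abdeedcdbeece' (i=1, period=13)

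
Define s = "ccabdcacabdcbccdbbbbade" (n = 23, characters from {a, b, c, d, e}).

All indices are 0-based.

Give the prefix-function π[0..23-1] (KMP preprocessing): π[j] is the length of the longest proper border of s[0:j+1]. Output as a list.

[0, 1, 0, 0, 0, 1, 0, 1, 0, 0, 0, 1, 0, 1, 2, 0, 0, 0, 0, 0, 0, 0, 0]

π[0] = 0
j=1 s[j]='c': π[1]=1 (border 'c')
j=2 s[j]='a': k: 1→0; π[2]=0 (border '')
j=3 s[j]='b': π[3]=0 (border '')
j=4 s[j]='d': π[4]=0 (border '')
j=5 s[j]='c': π[5]=1 (border 'c')
j=6 s[j]='a': k: 1→0; π[6]=0 (border '')
j=7 s[j]='c': π[7]=1 (border 'c')
j=8 s[j]='a': k: 1→0; π[8]=0 (border '')
j=9 s[j]='b': π[9]=0 (border '')
j=10 s[j]='d': π[10]=0 (border '')
j=11 s[j]='c': π[11]=1 (border 'c')
j=12 s[j]='b': k: 1→0; π[12]=0 (border '')
j=13 s[j]='c': π[13]=1 (border 'c')
j=14 s[j]='c': π[14]=2 (border 'cc')
j=15 s[j]='d': k: 2→1→0; π[15]=0 (border '')
j=16 s[j]='b': π[16]=0 (border '')
j=17 s[j]='b': π[17]=0 (border '')
j=18 s[j]='b': π[18]=0 (border '')
j=19 s[j]='b': π[19]=0 (border '')
j=20 s[j]='a': π[20]=0 (border '')
j=21 s[j]='d': π[21]=0 (border '')
j=22 s[j]='e': π[22]=0 (border '')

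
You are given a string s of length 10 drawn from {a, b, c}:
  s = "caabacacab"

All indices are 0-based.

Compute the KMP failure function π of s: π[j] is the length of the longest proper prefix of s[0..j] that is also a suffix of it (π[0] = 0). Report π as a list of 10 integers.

π[0] = 0
j=1 s[j]='a': π[1]=0 (border '')
j=2 s[j]='a': π[2]=0 (border '')
j=3 s[j]='b': π[3]=0 (border '')
j=4 s[j]='a': π[4]=0 (border '')
j=5 s[j]='c': π[5]=1 (border 'c')
j=6 s[j]='a': π[6]=2 (border 'ca')
j=7 s[j]='c': k: 2→0; π[7]=1 (border 'c')
j=8 s[j]='a': π[8]=2 (border 'ca')
j=9 s[j]='b': k: 2→0; π[9]=0 (border '')

[0, 0, 0, 0, 0, 1, 2, 1, 2, 0]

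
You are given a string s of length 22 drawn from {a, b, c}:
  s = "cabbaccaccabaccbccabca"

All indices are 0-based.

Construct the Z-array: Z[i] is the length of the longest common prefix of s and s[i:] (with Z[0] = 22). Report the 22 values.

[22, 0, 0, 0, 0, 1, 2, 0, 1, 3, 0, 0, 0, 1, 1, 0, 1, 3, 0, 0, 2, 0]

Z[0]=22
i=1: outside box; Z[1]=0
i=2: outside box; Z[2]=0
i=3: outside box; Z[3]=0
i=4: outside box; Z[4]=0
i=5: outside box; Z[5]=1 scan→box=[5,6)
i=6: outside box; Z[6]=2 scan→box=[6,8)
i=7: min(r-i=1, Z[1]=0)=0; Z[7]=0
i=8: outside box; Z[8]=1 scan→box=[8,9)
i=9: outside box; Z[9]=3 scan→box=[9,12)
i=10: min(r-i=2, Z[1]=0)=0; Z[10]=0
i=11: min(r-i=1, Z[2]=0)=0; Z[11]=0
i=12: outside box; Z[12]=0
i=13: outside box; Z[13]=1 scan→box=[13,14)
i=14: outside box; Z[14]=1 scan→box=[14,15)
i=15: outside box; Z[15]=0
i=16: outside box; Z[16]=1 scan→box=[16,17)
i=17: outside box; Z[17]=3 scan→box=[17,20)
i=18: min(r-i=2, Z[1]=0)=0; Z[18]=0
i=19: min(r-i=1, Z[2]=0)=0; Z[19]=0
i=20: outside box; Z[20]=2 scan→box=[20,22)
i=21: min(r-i=1, Z[1]=0)=0; Z[21]=0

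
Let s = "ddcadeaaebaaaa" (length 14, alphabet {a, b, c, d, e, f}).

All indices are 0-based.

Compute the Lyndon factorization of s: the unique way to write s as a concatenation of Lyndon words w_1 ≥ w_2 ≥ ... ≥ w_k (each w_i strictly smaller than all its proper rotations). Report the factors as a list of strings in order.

["d", "d", "c", "ade", "aaeb", "a", "a", "a", "a"]

emit factor 1: 'd' (i=0, period=1)
emit factor 2: 'd' (i=1, period=1)
emit factor 3: 'c' (i=2, period=1)
emit factor 4: 'ade' (i=3, period=3)
emit factor 5: 'aaeb' (i=6, period=4)
emit factor 6: 'a' (i=10, period=1)
emit factor 7: 'a' (i=11, period=1)
emit factor 8: 'a' (i=12, period=1)
emit factor 9: 'a' (i=13, period=1)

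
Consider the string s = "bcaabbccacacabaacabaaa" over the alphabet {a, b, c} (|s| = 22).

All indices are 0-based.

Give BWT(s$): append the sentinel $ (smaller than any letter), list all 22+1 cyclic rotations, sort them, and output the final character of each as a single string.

rank  rotation                 last
    0  $bcaabbccacacabaacabaaa  a
    1  a$bcaabbccacacabaacabaa  a
    2  aa$bcaabbccacacabaacaba  a
    3  aaa$bcaabbccacacabaacab  b
    4  aabbccacacabaacabaaa$bc  c
    5  aacabaaa$bcaabbccacacab  b
    6  abaaa$bcaabbccacacabaac  c
    7  abaacabaaa$bcaabbccacac  c
    8  abbccacacabaacabaaa$bca  a
    9  acabaaa$bcaabbccacacaba  a
   10  acabaacabaaa$bcaabbccac  c
   11  acacabaacabaaa$bcaabbcc  c
   12  baaa$bcaabbccacacabaaca  a
   13  baacabaaa$bcaabbccacaca  a
   14  bbccacacabaacabaaa$bcaa  a
   15  bcaabbccacacabaacabaaa$  $
   16  bccacacabaacabaaa$bcaab  b
   17  caabbccacacabaacabaaa$b  b
   18  cabaaa$bcaabbccacacabaa  a
   19  cabaacabaaa$bcaabbccaca  a
   20  cacabaacabaaa$bcaabbcca  a
   21  cacacabaacabaaa$bcaabbc  c
   22  ccacacabaacabaaa$bcaabb  b

aaabcbccaaccaaa$bbaaacb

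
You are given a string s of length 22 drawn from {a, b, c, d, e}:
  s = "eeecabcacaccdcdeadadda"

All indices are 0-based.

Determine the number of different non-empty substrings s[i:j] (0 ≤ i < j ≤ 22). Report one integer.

228

rank→(start, suffix):
  0 → (21, 'a')
  1 → (4, 'abcacaccdcdeadadda')
  2 → (7, 'acaccdcdeadadda')
  3 → (9, 'accdcdeadadda')
  4 → (16, 'adadda')
  5 → (18, 'adda')
  6 → (5, 'bcacaccdcdeadadda')
  7 → (3, 'cabcacaccdcdeadadda')
  8 → (6, 'cacaccdcdeadadda')
  9 → (8, 'caccdcdeadadda')
  10 → (10, 'ccdcdeadadda')
  11 → (11, 'cdcdeadadda')
  12 → (13, 'cdeadadda')
  13 → (20, 'da')
  14 → (17, 'dadda')
  15 → (12, 'dcdeadadda')
  16 → (19, 'dda')
  17 → (14, 'deadadda')
  18 → (15, 'eadadda')
  19 → (2, 'ecabcacaccdcdeadadda')
  20 → (1, 'eecabcacaccdcdeadadda')
  21 → (0, 'eeecabcacaccdcdeadadda')

SA = [21, 4, 7, 9, 16, 18, 5, 3, 6, 8, 10, 11, 13, 20, 17, 12, 19, 14, 15, 2, 1, 0]
i: (SA[i-1],SA[i]) lcp shared
  1: (21,4) 1 'a'
  2: (4,7) 1 'a'
  3: (7,9) 2 'ac'
  4: (9,16) 1 'a'
  5: (16,18) 2 'ad'
  6: (18,5) 0 ''
  7: (5,3) 0 ''
  8: (3,6) 2 'ca'
  9: (6,8) 3 'cac'
  10: (8,10) 1 'c'
  11: (10,11) 1 'c'
  12: (11,13) 2 'cd'
  13: (13,20) 0 ''
  14: (20,17) 2 'da'
  15: (17,12) 1 'd'
  16: (12,19) 1 'd'
  17: (19,14) 1 'd'
  18: (14,15) 0 ''
  19: (15,2) 1 'e'
  20: (2,1) 1 'e'
  21: (1,0) 2 'ee'

n(n+1)/2 = 22·23/2 = 253
Σ LCP = 0 + 1 + 1 + 2 + 1 + 2 + 0 + 0 + 2 + 3 + 1 + 1 + 2 + 0 + 2 + 1 + 1 + 1 + 0 + 1 + 1 + 2 = 25
distinct = 253 − 25 = 228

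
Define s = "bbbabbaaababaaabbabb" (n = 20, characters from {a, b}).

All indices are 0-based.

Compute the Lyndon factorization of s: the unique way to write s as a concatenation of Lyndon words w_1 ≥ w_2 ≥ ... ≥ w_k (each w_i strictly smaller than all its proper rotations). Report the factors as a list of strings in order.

emit factor 1: 'b' (i=0, period=1)
emit factor 2: 'b' (i=1, period=1)
emit factor 3: 'b' (i=2, period=1)
emit factor 4: 'abb' (i=3, period=3)
emit factor 5: 'aaababaaabbabb' (i=6, period=14)

["b", "b", "b", "abb", "aaababaaabbabb"]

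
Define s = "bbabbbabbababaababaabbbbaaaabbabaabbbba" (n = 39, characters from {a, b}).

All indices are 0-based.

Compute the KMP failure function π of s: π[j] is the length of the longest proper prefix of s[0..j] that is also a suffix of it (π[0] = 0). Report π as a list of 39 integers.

π[0] = 0
j=1 s[j]='b': π[1]=1 (border 'b')
j=2 s[j]='a': k: 1→0; π[2]=0 (border '')
j=3 s[j]='b': π[3]=1 (border 'b')
j=4 s[j]='b': π[4]=2 (border 'bb')
j=5 s[j]='b': k: 2→1; π[5]=2 (border 'bb')
j=6 s[j]='a': π[6]=3 (border 'bba')
j=7 s[j]='b': π[7]=4 (border 'bbab')
j=8 s[j]='b': π[8]=5 (border 'bbabb')
j=9 s[j]='a': k: 5→2; π[9]=3 (border 'bba')
j=10 s[j]='b': π[10]=4 (border 'bbab')
j=11 s[j]='a': k: 4→1→0; π[11]=0 (border '')
j=12 s[j]='b': π[12]=1 (border 'b')
j=13 s[j]='a': k: 1→0; π[13]=0 (border '')
j=14 s[j]='a': π[14]=0 (border '')
j=15 s[j]='b': π[15]=1 (border 'b')
j=16 s[j]='a': k: 1→0; π[16]=0 (border '')
j=17 s[j]='b': π[17]=1 (border 'b')
j=18 s[j]='a': k: 1→0; π[18]=0 (border '')
j=19 s[j]='a': π[19]=0 (border '')
j=20 s[j]='b': π[20]=1 (border 'b')
j=21 s[j]='b': π[21]=2 (border 'bb')
j=22 s[j]='b': k: 2→1; π[22]=2 (border 'bb')
j=23 s[j]='b': k: 2→1; π[23]=2 (border 'bb')
j=24 s[j]='a': π[24]=3 (border 'bba')
j=25 s[j]='a': k: 3→0; π[25]=0 (border '')
j=26 s[j]='a': π[26]=0 (border '')
j=27 s[j]='a': π[27]=0 (border '')
j=28 s[j]='b': π[28]=1 (border 'b')
j=29 s[j]='b': π[29]=2 (border 'bb')
j=30 s[j]='a': π[30]=3 (border 'bba')
j=31 s[j]='b': π[31]=4 (border 'bbab')
j=32 s[j]='a': k: 4→1→0; π[32]=0 (border '')
j=33 s[j]='a': π[33]=0 (border '')
j=34 s[j]='b': π[34]=1 (border 'b')
j=35 s[j]='b': π[35]=2 (border 'bb')
j=36 s[j]='b': k: 2→1; π[36]=2 (border 'bb')
j=37 s[j]='b': k: 2→1; π[37]=2 (border 'bb')
j=38 s[j]='a': π[38]=3 (border 'bba')

[0, 1, 0, 1, 2, 2, 3, 4, 5, 3, 4, 0, 1, 0, 0, 1, 0, 1, 0, 0, 1, 2, 2, 2, 3, 0, 0, 0, 1, 2, 3, 4, 0, 0, 1, 2, 2, 2, 3]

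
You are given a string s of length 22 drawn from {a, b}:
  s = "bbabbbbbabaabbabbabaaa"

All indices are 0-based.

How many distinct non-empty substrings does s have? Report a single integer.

rank | idx | suffix
   0 |  21 | a
   1 |  20 | aa
   2 |  19 | aaa
   3 |  10 | aabbabbabaaa
   4 |  17 | abaaa
   5 |   8 | abaabbabbabaaa
   6 |  14 | abbabaaa
   7 |  11 | abbabbabaaa
   8 |   2 | abbbbbabaabbabbabaaa
   9 |  18 | baaa
  10 |   9 | baabbabbabaaa
  11 |  16 | babaaa
  12 |   7 | babaabbabbabaaa
  13 |  13 | babbabaaa
  14 |   1 | babbbbbabaabbabbabaaa
  15 |  15 | bbabaaa
  16 |   6 | bbabaabbabbabaaa
  17 |  12 | bbabbabaaa
  18 |   0 | bbabbbbbabaabbabbabaaa
  19 |   5 | bbbabaabbabbabaaa
  20 |   4 | bbbbabaabbabbabaaa
  21 |   3 | bbbbbabaabbabbabaaa

SA = [21, 20, 19, 10, 17, 8, 14, 11, 2, 18, 9, 16, 7, 13, 1, 15, 6, 12, 0, 5, 4, 3]
i: (SA[i-1],SA[i]) lcp shared
  1: (21,20) 1 'a'
  2: (20,19) 2 'aa'
  3: (19,10) 2 'aa'
  4: (10,17) 1 'a'
  5: (17,8) 4 'abaa'
  6: (8,14) 2 'ab'
  7: (14,11) 5 'abbab'
  8: (11,2) 3 'abb'
  9: (2,18) 0 ''
  10: (18,9) 3 'baa'
  11: (9,16) 2 'ba'
  12: (16,7) 5 'babaa'
  13: (7,13) 3 'bab'
  14: (13,1) 4 'babb'
  15: (1,15) 1 'b'
  16: (15,6) 6 'bbabaa'
  17: (6,12) 4 'bbab'
  18: (12,0) 5 'bbabb'
  19: (0,5) 2 'bb'
  20: (5,4) 3 'bbb'
  21: (4,3) 4 'bbbb'

n(n+1)/2 = 22·23/2 = 253
Σ LCP = 0 + 1 + 2 + 2 + 1 + 4 + 2 + 5 + 3 + 0 + 3 + 2 + 5 + 3 + 4 + 1 + 6 + 4 + 5 + 2 + 3 + 4 = 62
distinct = 253 − 62 = 191

191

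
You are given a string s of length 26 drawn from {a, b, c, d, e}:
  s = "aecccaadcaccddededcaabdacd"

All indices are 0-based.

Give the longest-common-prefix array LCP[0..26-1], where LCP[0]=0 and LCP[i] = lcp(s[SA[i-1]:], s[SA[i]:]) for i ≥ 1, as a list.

rank→(start, suffix):
  0 → (19, 'aabdacd')
  1 → (5, 'aadcaccddededcaabdacd')
  2 → (20, 'abdacd')
  3 → (9, 'accddededcaabdacd')
  4 → (23, 'acd')
  5 → (6, 'adcaccddededcaabdacd')
  6 → (0, 'aecccaadcaccddededcaabdacd')
  7 → (21, 'bdacd')
  8 → (18, 'caabdacd')
  9 → (4, 'caadcaccddededcaabdacd')
  10 → (8, 'caccddededcaabdacd')
  11 → (3, 'ccaadcaccddededcaabdacd')
  12 → (2, 'cccaadcaccddededcaabdacd')
  13 → (10, 'ccddededcaabdacd')
  14 → (24, 'cd')
  15 → (11, 'cddededcaabdacd')
  16 → (25, 'd')
  17 → (22, 'dacd')
  18 → (17, 'dcaabdacd')
  19 → (7, 'dcaccddededcaabdacd')
  20 → (12, 'ddededcaabdacd')
  21 → (15, 'dedcaabdacd')
  22 → (13, 'dededcaabdacd')
  23 → (1, 'ecccaadcaccddededcaabdacd')
  24 → (16, 'edcaabdacd')
  25 → (14, 'ededcaabdacd')

SA = [19, 5, 20, 9, 23, 6, 0, 21, 18, 4, 8, 3, 2, 10, 24, 11, 25, 22, 17, 7, 12, 15, 13, 1, 16, 14]
rank  pair      lcp
   1  s[19:],s[5:]  2  'aa'
   2  s[5:],s[20:]  1  'a'
   3  s[20:],s[9:]  1  'a'
   4  s[9:],s[23:]  2  'ac'
   5  s[23:],s[6:]  1  'a'
   6  s[6:],s[0:]  1  'a'
   7  s[0:],s[21:]  0  ''
   8  s[21:],s[18:]  0  ''
   9  s[18:],s[4:]  3  'caa'
  10  s[4:],s[8:]  2  'ca'
  11  s[8:],s[3:]  1  'c'
  12  s[3:],s[2:]  2  'cc'
  13  s[2:],s[10:]  2  'cc'
  14  s[10:],s[24:]  1  'c'
  15  s[24:],s[11:]  2  'cd'
  16  s[11:],s[25:]  0  ''
  17  s[25:],s[22:]  1  'd'
  18  s[22:],s[17:]  1  'd'
  19  s[17:],s[7:]  3  'dca'
  20  s[7:],s[12:]  1  'd'
  21  s[12:],s[15:]  1  'd'
  22  s[15:],s[13:]  3  'ded'
  23  s[13:],s[1:]  0  ''
  24  s[1:],s[16:]  1  'e'
  25  s[16:],s[14:]  2  'ed'

[0, 2, 1, 1, 2, 1, 1, 0, 0, 3, 2, 1, 2, 2, 1, 2, 0, 1, 1, 3, 1, 1, 3, 0, 1, 2]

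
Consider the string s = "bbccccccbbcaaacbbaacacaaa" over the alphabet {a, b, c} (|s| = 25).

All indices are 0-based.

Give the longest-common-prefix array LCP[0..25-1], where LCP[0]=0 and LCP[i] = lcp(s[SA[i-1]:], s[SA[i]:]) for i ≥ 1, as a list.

[0, 1, 2, 3, 2, 3, 1, 3, 2, 0, 1, 2, 3, 1, 2, 0, 4, 2, 1, 3, 1, 2, 3, 4, 5]

sorted suffixes:
  #0 SA[0]=24  'a'
  #1 SA[1]=23  'aa'
  #2 SA[2]=22  'aaa'
  #3 SA[3]=11  'aaacbbaacacaaa'
  #4 SA[4]=17  'aacacaaa'
  #5 SA[5]=12  'aacbbaacacaaa'
  #6 SA[6]=20  'acaaa'
  #7 SA[7]=18  'acacaaa'
  #8 SA[8]=13  'acbbaacacaaa'
  #9 SA[9]=16  'baacacaaa'
  #10 SA[10]=15  'bbaacacaaa'
  #11 SA[11]=8  'bbcaaacbbaacacaaa'
  #12 SA[12]=0  'bbccccccbbcaaacbbaacacaaa'
  #13 SA[13]=9  'bcaaacbbaacacaaa'
  #14 SA[14]=1  'bccccccbbcaaacbbaacacaaa'
  #15 SA[15]=21  'caaa'
  #16 SA[16]=10  'caaacbbaacacaaa'
  #17 SA[17]=19  'cacaaa'
  #18 SA[18]=14  'cbbaacacaaa'
  #19 SA[19]=7  'cbbcaaacbbaacacaaa'
  #20 SA[20]=6  'ccbbcaaacbbaacacaaa'
  #21 SA[21]=5  'cccbbcaaacbbaacacaaa'
  #22 SA[22]=4  'ccccbbcaaacbbaacacaaa'
  #23 SA[23]=3  'cccccbbcaaacbbaacacaaa'
  #24 SA[24]=2  'ccccccbbcaaacbbaacacaaa'

SA = [24, 23, 22, 11, 17, 12, 20, 18, 13, 16, 15, 8, 0, 9, 1, 21, 10, 19, 14, 7, 6, 5, 4, 3, 2]
rank  pair      lcp
   1  s[24:],s[23:]  1  'a'
   2  s[23:],s[22:]  2  'aa'
   3  s[22:],s[11:]  3  'aaa'
   4  s[11:],s[17:]  2  'aa'
   5  s[17:],s[12:]  3  'aac'
   6  s[12:],s[20:]  1  'a'
   7  s[20:],s[18:]  3  'aca'
   8  s[18:],s[13:]  2  'ac'
   9  s[13:],s[16:]  0  ''
  10  s[16:],s[15:]  1  'b'
  11  s[15:],s[8:]  2  'bb'
  12  s[8:],s[0:]  3  'bbc'
  13  s[0:],s[9:]  1  'b'
  14  s[9:],s[1:]  2  'bc'
  15  s[1:],s[21:]  0  ''
  16  s[21:],s[10:]  4  'caaa'
  17  s[10:],s[19:]  2  'ca'
  18  s[19:],s[14:]  1  'c'
  19  s[14:],s[7:]  3  'cbb'
  20  s[7:],s[6:]  1  'c'
  21  s[6:],s[5:]  2  'cc'
  22  s[5:],s[4:]  3  'ccc'
  23  s[4:],s[3:]  4  'cccc'
  24  s[3:],s[2:]  5  'ccccc'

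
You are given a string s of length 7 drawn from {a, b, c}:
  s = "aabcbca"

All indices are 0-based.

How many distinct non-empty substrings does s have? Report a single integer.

23

rank | idx | suffix
   0 |   6 | a
   1 |   0 | aabcbca
   2 |   1 | abcbca
   3 |   4 | bca
   4 |   2 | bcbca
   5 |   5 | ca
   6 |   3 | cbca

SA = [6, 0, 1, 4, 2, 5, 3]
rank  pair      lcp
   1  s[6:],s[0:]  1  'a'
   2  s[0:],s[1:]  1  'a'
   3  s[1:],s[4:]  0  ''
   4  s[4:],s[2:]  2  'bc'
   5  s[2:],s[5:]  0  ''
   6  s[5:],s[3:]  1  'c'

n(n+1)/2 = 7·8/2 = 28
Σ LCP = 0 + 1 + 1 + 0 + 2 + 0 + 1 = 5
distinct = 28 − 5 = 23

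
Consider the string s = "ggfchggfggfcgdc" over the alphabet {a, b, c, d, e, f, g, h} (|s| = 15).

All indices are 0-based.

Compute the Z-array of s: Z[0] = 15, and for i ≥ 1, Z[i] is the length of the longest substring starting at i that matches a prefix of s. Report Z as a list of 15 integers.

Z[0]=15
i=1: i≥r, start 0; Z[1]=1 grow→box=[1,2)
i=2: i≥r, start 0; Z[2]=0
i=3: i≥r, start 0; Z[3]=0
i=4: i≥r, start 0; Z[4]=0
i=5: i≥r, start 0; Z[5]=3 grow→box=[5,8)
i=6: min(r-i=2, Z[1]=1)=1; Z[6]=1
i=7: min(r-i=1, Z[2]=0)=0; Z[7]=0
i=8: i≥r, start 0; Z[8]=4 grow→box=[8,12)
i=9: min(r-i=3, Z[1]=1)=1; Z[9]=1
i=10: min(r-i=2, Z[2]=0)=0; Z[10]=0
i=11: min(r-i=1, Z[3]=0)=0; Z[11]=0
i=12: i≥r, start 0; Z[12]=1 grow→box=[12,13)
i=13: i≥r, start 0; Z[13]=0
i=14: i≥r, start 0; Z[14]=0

[15, 1, 0, 0, 0, 3, 1, 0, 4, 1, 0, 0, 1, 0, 0]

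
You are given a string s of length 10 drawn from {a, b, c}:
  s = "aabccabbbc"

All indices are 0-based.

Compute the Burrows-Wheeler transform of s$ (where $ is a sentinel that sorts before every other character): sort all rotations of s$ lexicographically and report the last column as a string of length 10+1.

c$caabbabcb

rank  rotation     last
    0  $aabccabbbc  c
    1  aabccabbbc$  $
    2  abbbc$aabcc  c
    3  abccabbbc$a  a
    4  bbbc$aabcca  a
    5  bbc$aabccab  b
    6  bc$aabccabb  b
    7  bccabbbc$aa  a
    8  c$aabccabbb  b
    9  cabbbc$aabc  c
   10  ccabbbc$aab  b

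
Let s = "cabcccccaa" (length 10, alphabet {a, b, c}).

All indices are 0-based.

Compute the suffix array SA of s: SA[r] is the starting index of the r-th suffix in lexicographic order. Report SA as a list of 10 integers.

[9, 8, 1, 2, 7, 0, 6, 5, 4, 3]

rank | idx | suffix
   0 |   9 | a
   1 |   8 | aa
   2 |   1 | abcccccaa
   3 |   2 | bcccccaa
   4 |   7 | caa
   5 |   0 | cabcccccaa
   6 |   6 | ccaa
   7 |   5 | cccaa
   8 |   4 | ccccaa
   9 |   3 | cccccaa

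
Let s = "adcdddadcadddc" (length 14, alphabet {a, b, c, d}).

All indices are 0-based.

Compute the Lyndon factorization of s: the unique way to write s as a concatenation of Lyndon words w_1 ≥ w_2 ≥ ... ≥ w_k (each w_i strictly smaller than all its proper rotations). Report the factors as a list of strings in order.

["adcddd", "adcadddc"]

emit factor 1: 'adcddd' (i=0, period=6)
emit factor 2: 'adcadddc' (i=6, period=8)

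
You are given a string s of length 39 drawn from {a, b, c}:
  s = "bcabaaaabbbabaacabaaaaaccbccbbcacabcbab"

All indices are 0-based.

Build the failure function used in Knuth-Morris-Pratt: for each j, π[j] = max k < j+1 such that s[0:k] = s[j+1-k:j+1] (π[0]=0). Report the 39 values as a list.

π[0] = 0
j=1 s[j]='c': π[1]=0 (border '')
j=2 s[j]='a': π[2]=0 (border '')
j=3 s[j]='b': π[3]=1 (border 'b')
j=4 s[j]='a': k: 1→0; π[4]=0 (border '')
j=5 s[j]='a': π[5]=0 (border '')
j=6 s[j]='a': π[6]=0 (border '')
j=7 s[j]='a': π[7]=0 (border '')
j=8 s[j]='b': π[8]=1 (border 'b')
j=9 s[j]='b': k: 1→0; π[9]=1 (border 'b')
j=10 s[j]='b': k: 1→0; π[10]=1 (border 'b')
j=11 s[j]='a': k: 1→0; π[11]=0 (border '')
j=12 s[j]='b': π[12]=1 (border 'b')
j=13 s[j]='a': k: 1→0; π[13]=0 (border '')
j=14 s[j]='a': π[14]=0 (border '')
j=15 s[j]='c': π[15]=0 (border '')
j=16 s[j]='a': π[16]=0 (border '')
j=17 s[j]='b': π[17]=1 (border 'b')
j=18 s[j]='a': k: 1→0; π[18]=0 (border '')
j=19 s[j]='a': π[19]=0 (border '')
j=20 s[j]='a': π[20]=0 (border '')
j=21 s[j]='a': π[21]=0 (border '')
j=22 s[j]='a': π[22]=0 (border '')
j=23 s[j]='c': π[23]=0 (border '')
j=24 s[j]='c': π[24]=0 (border '')
j=25 s[j]='b': π[25]=1 (border 'b')
j=26 s[j]='c': π[26]=2 (border 'bc')
j=27 s[j]='c': k: 2→0; π[27]=0 (border '')
j=28 s[j]='b': π[28]=1 (border 'b')
j=29 s[j]='b': k: 1→0; π[29]=1 (border 'b')
j=30 s[j]='c': π[30]=2 (border 'bc')
j=31 s[j]='a': π[31]=3 (border 'bca')
j=32 s[j]='c': k: 3→0; π[32]=0 (border '')
j=33 s[j]='a': π[33]=0 (border '')
j=34 s[j]='b': π[34]=1 (border 'b')
j=35 s[j]='c': π[35]=2 (border 'bc')
j=36 s[j]='b': k: 2→0; π[36]=1 (border 'b')
j=37 s[j]='a': k: 1→0; π[37]=0 (border '')
j=38 s[j]='b': π[38]=1 (border 'b')

[0, 0, 0, 1, 0, 0, 0, 0, 1, 1, 1, 0, 1, 0, 0, 0, 0, 1, 0, 0, 0, 0, 0, 0, 0, 1, 2, 0, 1, 1, 2, 3, 0, 0, 1, 2, 1, 0, 1]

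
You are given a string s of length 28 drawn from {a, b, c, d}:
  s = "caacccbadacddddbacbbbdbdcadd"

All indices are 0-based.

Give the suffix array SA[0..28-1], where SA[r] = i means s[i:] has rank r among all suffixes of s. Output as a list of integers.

[1, 16, 2, 9, 7, 25, 15, 6, 18, 19, 20, 22, 0, 24, 5, 17, 4, 3, 10, 27, 8, 14, 21, 23, 26, 13, 12, 11]

rank→(start, suffix):
  0 → (1, 'aacccbadacddddbacbbbdbdcadd')
  1 → (16, 'acbbbdbdcadd')
  2 → (2, 'acccbadacddddbacbbbdbdcadd')
  3 → (9, 'acddddbacbbbdbdcadd')
  4 → (7, 'adacddddbacbbbdbdcadd')
  5 → (25, 'add')
  6 → (15, 'bacbbbdbdcadd')
  7 → (6, 'badacddddbacbbbdbdcadd')
  8 → (18, 'bbbdbdcadd')
  9 → (19, 'bbdbdcadd')
  10 → (20, 'bdbdcadd')
  11 → (22, 'bdcadd')
  12 → (0, 'caacccbadacddddbacbbbdbdcadd')
  13 → (24, 'cadd')
  14 → (5, 'cbadacddddbacbbbdbdcadd')
  15 → (17, 'cbbbdbdcadd')
  16 → (4, 'ccbadacddddbacbbbdbdcadd')
  17 → (3, 'cccbadacddddbacbbbdbdcadd')
  18 → (10, 'cddddbacbbbdbdcadd')
  19 → (27, 'd')
  20 → (8, 'dacddddbacbbbdbdcadd')
  21 → (14, 'dbacbbbdbdcadd')
  22 → (21, 'dbdcadd')
  23 → (23, 'dcadd')
  24 → (26, 'dd')
  25 → (13, 'ddbacbbbdbdcadd')
  26 → (12, 'dddbacbbbdbdcadd')
  27 → (11, 'ddddbacbbbdbdcadd')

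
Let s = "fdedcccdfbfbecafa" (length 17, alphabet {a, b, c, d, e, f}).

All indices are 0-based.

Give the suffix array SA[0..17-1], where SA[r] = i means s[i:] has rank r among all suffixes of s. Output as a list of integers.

[16, 14, 11, 9, 13, 4, 5, 6, 3, 1, 7, 12, 2, 15, 10, 8, 0]

rank→(start, suffix):
  0 → (16, 'a')
  1 → (14, 'afa')
  2 → (11, 'becafa')
  3 → (9, 'bfbecafa')
  4 → (13, 'cafa')
  5 → (4, 'cccdfbfbecafa')
  6 → (5, 'ccdfbfbecafa')
  7 → (6, 'cdfbfbecafa')
  8 → (3, 'dcccdfbfbecafa')
  9 → (1, 'dedcccdfbfbecafa')
  10 → (7, 'dfbfbecafa')
  11 → (12, 'ecafa')
  12 → (2, 'edcccdfbfbecafa')
  13 → (15, 'fa')
  14 → (10, 'fbecafa')
  15 → (8, 'fbfbecafa')
  16 → (0, 'fdedcccdfbfbecafa')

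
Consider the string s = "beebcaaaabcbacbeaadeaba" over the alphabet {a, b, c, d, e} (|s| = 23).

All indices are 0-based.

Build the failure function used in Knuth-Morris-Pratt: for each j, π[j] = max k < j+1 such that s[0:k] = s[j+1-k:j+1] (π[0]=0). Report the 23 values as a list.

π[0] = 0
j=1 s[j]='e': π[1]=0 (border '')
j=2 s[j]='e': π[2]=0 (border '')
j=3 s[j]='b': π[3]=1 (border 'b')
j=4 s[j]='c': k: 1→0; π[4]=0 (border '')
j=5 s[j]='a': π[5]=0 (border '')
j=6 s[j]='a': π[6]=0 (border '')
j=7 s[j]='a': π[7]=0 (border '')
j=8 s[j]='a': π[8]=0 (border '')
j=9 s[j]='b': π[9]=1 (border 'b')
j=10 s[j]='c': k: 1→0; π[10]=0 (border '')
j=11 s[j]='b': π[11]=1 (border 'b')
j=12 s[j]='a': k: 1→0; π[12]=0 (border '')
j=13 s[j]='c': π[13]=0 (border '')
j=14 s[j]='b': π[14]=1 (border 'b')
j=15 s[j]='e': π[15]=2 (border 'be')
j=16 s[j]='a': k: 2→0; π[16]=0 (border '')
j=17 s[j]='a': π[17]=0 (border '')
j=18 s[j]='d': π[18]=0 (border '')
j=19 s[j]='e': π[19]=0 (border '')
j=20 s[j]='a': π[20]=0 (border '')
j=21 s[j]='b': π[21]=1 (border 'b')
j=22 s[j]='a': k: 1→0; π[22]=0 (border '')

[0, 0, 0, 1, 0, 0, 0, 0, 0, 1, 0, 1, 0, 0, 1, 2, 0, 0, 0, 0, 0, 1, 0]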